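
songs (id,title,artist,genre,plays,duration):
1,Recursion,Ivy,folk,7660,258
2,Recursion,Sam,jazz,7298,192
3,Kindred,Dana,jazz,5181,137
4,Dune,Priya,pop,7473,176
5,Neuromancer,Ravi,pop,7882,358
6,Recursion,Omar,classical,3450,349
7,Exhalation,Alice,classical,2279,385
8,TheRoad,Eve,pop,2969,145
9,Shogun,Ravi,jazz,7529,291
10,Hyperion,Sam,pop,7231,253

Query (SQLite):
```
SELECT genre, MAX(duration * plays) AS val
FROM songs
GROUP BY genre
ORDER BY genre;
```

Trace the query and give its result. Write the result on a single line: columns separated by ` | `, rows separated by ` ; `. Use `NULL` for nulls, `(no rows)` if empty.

classical | 1204050 ; folk | 1976280 ; jazz | 2190939 ; pop | 2821756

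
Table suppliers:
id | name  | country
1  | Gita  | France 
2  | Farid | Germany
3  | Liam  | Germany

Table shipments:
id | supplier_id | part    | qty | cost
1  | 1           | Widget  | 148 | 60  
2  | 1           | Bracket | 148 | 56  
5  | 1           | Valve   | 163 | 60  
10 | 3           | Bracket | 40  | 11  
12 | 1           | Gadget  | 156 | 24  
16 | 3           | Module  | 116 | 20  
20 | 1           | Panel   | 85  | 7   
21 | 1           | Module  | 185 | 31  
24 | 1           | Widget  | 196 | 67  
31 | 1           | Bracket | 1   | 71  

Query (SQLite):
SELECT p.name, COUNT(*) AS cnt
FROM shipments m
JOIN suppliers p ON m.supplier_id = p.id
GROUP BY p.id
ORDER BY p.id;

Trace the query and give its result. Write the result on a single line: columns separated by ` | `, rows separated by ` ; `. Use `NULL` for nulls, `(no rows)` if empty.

Join each shipments row to its suppliers via supplier_id.
Group joined rows by suppliers.id; compute COUNT(*) per group.
  1: ids {1, 2, 5, 12, 20, 21, 24, 31} → COUNT(*)=8
  3: ids {10, 16} → COUNT(*)=2

Gita | 8 ; Liam | 2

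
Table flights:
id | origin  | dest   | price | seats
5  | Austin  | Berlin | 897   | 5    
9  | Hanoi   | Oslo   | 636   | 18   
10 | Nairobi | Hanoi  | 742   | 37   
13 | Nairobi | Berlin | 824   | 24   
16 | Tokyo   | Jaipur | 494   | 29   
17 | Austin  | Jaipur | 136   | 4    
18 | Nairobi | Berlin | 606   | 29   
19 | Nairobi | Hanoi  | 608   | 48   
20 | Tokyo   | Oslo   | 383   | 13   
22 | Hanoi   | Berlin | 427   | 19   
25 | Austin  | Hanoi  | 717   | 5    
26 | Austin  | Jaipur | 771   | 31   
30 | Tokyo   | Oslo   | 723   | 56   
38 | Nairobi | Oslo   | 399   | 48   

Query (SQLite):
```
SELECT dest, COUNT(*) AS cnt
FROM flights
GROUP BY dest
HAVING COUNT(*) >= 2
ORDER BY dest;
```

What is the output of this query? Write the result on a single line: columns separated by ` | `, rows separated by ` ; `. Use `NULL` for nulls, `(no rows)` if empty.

Partition flights by dest; compute COUNT(*) within each group.
HAVING: keep groups with count ≥ 2.
  Berlin: ids {5, 13, 18, 22} → COUNT(*)=4
  Hanoi: ids {10, 19, 25} → COUNT(*)=3
  Jaipur: ids {16, 17, 26} → COUNT(*)=3
  Oslo: ids {9, 20, 30, 38} → COUNT(*)=4

Berlin | 4 ; Hanoi | 3 ; Jaipur | 3 ; Oslo | 4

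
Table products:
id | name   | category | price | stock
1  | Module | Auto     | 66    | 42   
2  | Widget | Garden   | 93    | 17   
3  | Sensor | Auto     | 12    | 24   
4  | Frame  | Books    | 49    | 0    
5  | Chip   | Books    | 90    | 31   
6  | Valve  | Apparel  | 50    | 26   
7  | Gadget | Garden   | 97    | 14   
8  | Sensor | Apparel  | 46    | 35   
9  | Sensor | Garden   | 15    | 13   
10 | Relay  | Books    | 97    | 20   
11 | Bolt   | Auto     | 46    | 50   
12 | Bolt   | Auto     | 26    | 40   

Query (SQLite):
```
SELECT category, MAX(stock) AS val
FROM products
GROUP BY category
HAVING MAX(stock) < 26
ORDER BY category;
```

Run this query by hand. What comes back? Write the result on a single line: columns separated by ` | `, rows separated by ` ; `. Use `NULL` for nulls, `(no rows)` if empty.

Partition products by category; compute MAX(stock) within each group.
HAVING: keep groups where MAX(stock) < 26.
  Apparel: ids {6, 8} → MAX(stock)=35
  Auto: ids {1, 3, 11, 12} → MAX(stock)=50
  Books: ids {4, 5, 10} → MAX(stock)=31
  Garden: ids {2, 7, 9} → MAX(stock)=17

Garden | 17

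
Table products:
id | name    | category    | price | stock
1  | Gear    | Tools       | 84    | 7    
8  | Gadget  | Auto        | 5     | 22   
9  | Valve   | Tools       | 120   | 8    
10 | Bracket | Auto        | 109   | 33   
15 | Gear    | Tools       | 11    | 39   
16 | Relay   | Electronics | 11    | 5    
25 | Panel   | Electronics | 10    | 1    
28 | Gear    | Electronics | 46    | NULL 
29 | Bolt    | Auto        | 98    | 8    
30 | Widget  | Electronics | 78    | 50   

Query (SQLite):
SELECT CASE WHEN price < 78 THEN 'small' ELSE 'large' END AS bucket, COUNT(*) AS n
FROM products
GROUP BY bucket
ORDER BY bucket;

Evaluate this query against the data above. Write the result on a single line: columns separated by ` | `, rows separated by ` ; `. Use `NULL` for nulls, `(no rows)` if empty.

Bucket rows by price < 78 → 'small' else 'large'; count each bucket.

large | 5 ; small | 5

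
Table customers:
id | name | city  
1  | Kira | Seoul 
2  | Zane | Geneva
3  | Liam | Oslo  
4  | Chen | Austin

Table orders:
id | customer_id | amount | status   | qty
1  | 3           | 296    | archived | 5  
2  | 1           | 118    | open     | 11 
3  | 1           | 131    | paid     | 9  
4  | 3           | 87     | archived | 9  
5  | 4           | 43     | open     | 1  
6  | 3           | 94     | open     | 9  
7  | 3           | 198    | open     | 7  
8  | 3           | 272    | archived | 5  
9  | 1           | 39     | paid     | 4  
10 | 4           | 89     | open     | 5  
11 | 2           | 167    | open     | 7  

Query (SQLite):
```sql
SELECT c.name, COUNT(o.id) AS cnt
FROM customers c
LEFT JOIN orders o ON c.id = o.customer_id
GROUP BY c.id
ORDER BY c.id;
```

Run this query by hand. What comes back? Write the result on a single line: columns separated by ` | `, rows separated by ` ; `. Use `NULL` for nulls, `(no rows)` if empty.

Kira | 3 ; Zane | 1 ; Liam | 5 ; Chen | 2

LEFT JOIN keeps every customers row; unmatched ones get NULL for orders columns.
Group by customers.id and compute COUNT(o.id). COUNT(col) of an all-NULL group is 0.
  1: ids {2, 3, 9} → COUNT(o.id)=3
  2: ids {11} → COUNT(o.id)=1
  3: ids {1, 4, 6, 7, 8} → COUNT(o.id)=5
  4: ids {5, 10} → COUNT(o.id)=2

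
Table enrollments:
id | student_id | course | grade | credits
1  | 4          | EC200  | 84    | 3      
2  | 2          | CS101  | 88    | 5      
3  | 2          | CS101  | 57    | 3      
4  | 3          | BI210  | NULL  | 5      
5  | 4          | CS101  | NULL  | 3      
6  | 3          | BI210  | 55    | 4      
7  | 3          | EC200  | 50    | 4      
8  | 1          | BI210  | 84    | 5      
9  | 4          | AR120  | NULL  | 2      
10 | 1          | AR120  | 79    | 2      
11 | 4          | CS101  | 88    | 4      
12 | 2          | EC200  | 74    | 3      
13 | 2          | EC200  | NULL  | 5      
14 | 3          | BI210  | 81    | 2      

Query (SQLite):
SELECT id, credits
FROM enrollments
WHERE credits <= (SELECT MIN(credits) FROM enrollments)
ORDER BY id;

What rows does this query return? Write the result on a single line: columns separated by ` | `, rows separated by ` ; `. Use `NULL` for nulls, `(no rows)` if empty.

9 | 2 ; 10 | 2 ; 14 | 2

Scalar subquery: MIN(credits) over all enrollments rows = 2.
Keep rows where credits <= that value.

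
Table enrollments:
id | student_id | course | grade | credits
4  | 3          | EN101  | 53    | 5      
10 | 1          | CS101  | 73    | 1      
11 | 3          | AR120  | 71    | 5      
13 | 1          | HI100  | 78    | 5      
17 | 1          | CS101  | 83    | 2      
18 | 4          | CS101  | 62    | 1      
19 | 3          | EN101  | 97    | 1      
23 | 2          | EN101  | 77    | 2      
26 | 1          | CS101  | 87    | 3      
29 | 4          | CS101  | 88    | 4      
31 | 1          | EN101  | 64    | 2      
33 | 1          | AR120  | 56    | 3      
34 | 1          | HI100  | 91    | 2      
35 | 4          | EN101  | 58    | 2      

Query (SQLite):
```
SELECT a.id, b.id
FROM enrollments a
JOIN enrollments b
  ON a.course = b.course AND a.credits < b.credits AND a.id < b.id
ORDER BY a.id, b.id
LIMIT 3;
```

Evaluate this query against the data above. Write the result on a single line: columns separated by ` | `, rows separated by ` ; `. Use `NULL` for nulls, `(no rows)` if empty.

10 | 17 ; 10 | 26 ; 10 | 29

Pairs (a,b) with same course, a.credits < b.credits, a.id < b.id.
course groups: AR120:{11,33} CS101:{10,17,18,26,29} EN101:{4,19,23,31,35} HI100:{13,34}
Ordered by (a.id, b.id); first 3.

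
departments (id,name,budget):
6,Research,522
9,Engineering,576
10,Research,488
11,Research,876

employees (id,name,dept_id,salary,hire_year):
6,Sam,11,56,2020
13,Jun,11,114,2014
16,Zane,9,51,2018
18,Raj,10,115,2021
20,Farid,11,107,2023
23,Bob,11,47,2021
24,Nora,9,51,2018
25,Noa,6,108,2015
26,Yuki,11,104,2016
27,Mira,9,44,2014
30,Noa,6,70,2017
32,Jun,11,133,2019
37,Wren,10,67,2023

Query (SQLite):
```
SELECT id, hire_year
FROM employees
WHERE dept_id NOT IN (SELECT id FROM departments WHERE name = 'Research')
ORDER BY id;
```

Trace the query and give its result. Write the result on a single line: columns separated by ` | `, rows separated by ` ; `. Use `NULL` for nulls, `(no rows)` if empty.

16 | 2018 ; 24 | 2018 ; 27 | 2014

Inner query: departments.id where name = 'Research'.
Outer: keep employees rows whose dept_id is not in that set.
Inner query → {6, 10, 11}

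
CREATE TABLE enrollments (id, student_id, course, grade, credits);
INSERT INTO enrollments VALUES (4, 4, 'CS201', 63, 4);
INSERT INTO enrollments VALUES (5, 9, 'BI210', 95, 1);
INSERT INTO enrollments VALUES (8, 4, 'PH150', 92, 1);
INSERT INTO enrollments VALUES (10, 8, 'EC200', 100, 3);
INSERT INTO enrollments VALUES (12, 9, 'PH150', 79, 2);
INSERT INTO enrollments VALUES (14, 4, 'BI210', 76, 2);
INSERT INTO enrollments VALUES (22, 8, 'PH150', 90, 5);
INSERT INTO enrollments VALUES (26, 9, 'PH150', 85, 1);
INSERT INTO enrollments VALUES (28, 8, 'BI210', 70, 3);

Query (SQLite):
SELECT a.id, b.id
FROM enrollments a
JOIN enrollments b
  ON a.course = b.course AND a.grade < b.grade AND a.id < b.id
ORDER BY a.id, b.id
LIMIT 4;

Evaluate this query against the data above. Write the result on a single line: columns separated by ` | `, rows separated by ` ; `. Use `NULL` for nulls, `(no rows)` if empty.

12 | 22 ; 12 | 26

Pairs (a,b) with same course, a.grade < b.grade, a.id < b.id.
course groups: BI210:{5,14,28} CS201:{4} EC200:{10} PH150:{8,12,22,26}
Ordered by (a.id, b.id); first 4.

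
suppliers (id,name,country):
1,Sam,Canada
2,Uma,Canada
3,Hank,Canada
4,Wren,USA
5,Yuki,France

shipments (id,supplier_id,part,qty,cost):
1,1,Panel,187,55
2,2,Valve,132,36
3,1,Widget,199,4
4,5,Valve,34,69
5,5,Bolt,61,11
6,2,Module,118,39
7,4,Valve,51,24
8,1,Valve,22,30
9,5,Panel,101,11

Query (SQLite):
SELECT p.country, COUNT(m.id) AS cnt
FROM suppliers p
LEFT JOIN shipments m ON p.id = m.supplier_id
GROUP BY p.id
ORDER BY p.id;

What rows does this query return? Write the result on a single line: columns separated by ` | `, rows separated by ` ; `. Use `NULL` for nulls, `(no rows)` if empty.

LEFT JOIN keeps every suppliers row; unmatched ones get NULL for shipments columns.
Group by suppliers.id and compute COUNT(m.id). COUNT(col) of an all-NULL group is 0.
  1: ids {1, 3, 8} → COUNT(m.id)=3
  2: ids {2, 6} → COUNT(m.id)=2
  3: ids {—} → COUNT(m.id)=0
  4: ids {7} → COUNT(m.id)=1
  5: ids {4, 5, 9} → COUNT(m.id)=3

Canada | 3 ; Canada | 2 ; Canada | 0 ; USA | 1 ; France | 3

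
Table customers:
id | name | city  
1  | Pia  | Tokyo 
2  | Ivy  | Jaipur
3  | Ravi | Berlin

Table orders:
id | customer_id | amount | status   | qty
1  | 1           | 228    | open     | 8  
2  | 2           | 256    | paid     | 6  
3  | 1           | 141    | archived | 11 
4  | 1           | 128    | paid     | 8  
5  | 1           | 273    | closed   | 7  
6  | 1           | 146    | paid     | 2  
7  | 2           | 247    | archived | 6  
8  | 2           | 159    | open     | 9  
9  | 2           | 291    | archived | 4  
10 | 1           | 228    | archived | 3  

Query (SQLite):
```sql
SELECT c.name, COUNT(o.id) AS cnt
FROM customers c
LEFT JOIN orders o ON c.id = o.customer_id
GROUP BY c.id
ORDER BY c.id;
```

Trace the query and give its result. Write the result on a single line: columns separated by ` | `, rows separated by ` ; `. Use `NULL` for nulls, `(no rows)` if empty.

Pia | 6 ; Ivy | 4 ; Ravi | 0

LEFT JOIN keeps every customers row; unmatched ones get NULL for orders columns.
Group by customers.id and compute COUNT(o.id). COUNT(col) of an all-NULL group is 0.
  1: ids {1, 3, 4, 5, 6, 10} → COUNT(o.id)=6
  2: ids {2, 7, 8, 9} → COUNT(o.id)=4
  3: ids {—} → COUNT(o.id)=0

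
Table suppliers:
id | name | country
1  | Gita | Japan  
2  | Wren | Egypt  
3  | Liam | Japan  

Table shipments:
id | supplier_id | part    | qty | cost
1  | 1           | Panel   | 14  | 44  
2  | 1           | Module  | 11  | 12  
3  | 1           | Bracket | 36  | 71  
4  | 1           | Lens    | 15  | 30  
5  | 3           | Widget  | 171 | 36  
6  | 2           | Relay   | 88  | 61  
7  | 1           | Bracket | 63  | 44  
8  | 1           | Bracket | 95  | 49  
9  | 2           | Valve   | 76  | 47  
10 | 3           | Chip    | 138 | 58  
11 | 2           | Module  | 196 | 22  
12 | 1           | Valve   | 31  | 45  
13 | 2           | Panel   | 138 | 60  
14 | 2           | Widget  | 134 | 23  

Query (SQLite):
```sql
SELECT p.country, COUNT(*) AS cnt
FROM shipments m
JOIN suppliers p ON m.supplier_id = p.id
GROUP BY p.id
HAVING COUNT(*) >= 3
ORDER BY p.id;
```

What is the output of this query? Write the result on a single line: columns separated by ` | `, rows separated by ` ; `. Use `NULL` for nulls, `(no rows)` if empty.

Join each shipments row to its suppliers via supplier_id.
Group joined rows by suppliers.id; compute COUNT(*) per group.
HAVING: keep groups with count ≥ 3.
  1: ids {1, 2, 3, 4, 7, 8, 12} → COUNT(*)=7
  2: ids {6, 9, 11, 13, 14} → COUNT(*)=5
  3: ids {5, 10} → COUNT(*)=2

Japan | 7 ; Egypt | 5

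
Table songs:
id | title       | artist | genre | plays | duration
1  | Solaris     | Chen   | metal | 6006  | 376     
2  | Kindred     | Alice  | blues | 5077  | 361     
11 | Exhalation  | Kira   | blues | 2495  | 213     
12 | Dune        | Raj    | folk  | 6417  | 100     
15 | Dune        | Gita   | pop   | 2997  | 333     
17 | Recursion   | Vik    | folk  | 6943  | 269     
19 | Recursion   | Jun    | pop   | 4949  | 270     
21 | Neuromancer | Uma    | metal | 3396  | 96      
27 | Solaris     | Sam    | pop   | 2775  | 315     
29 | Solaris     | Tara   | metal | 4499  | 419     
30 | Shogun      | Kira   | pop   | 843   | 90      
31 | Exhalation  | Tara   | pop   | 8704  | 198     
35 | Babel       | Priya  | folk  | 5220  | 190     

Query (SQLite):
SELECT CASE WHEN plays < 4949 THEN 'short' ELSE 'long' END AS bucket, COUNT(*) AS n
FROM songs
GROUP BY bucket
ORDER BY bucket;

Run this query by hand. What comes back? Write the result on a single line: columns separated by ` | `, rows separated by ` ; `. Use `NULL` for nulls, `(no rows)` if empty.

long | 7 ; short | 6

Bucket rows by plays < 4949 → 'short' else 'long'; count each bucket.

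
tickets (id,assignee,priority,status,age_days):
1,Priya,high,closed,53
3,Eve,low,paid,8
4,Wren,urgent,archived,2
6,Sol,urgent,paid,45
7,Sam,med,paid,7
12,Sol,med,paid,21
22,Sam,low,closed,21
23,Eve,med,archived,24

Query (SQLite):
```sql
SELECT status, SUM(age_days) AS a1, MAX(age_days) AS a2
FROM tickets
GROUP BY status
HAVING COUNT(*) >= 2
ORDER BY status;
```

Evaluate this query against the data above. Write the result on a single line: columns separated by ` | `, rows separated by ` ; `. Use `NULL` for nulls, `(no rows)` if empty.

archived | 26 | 24 ; closed | 74 | 53 ; paid | 81 | 45

Group tickets by status.
Per group compute: SUM(age_days), MAX(age_days).
HAVING: drop groups with fewer than 2 rows.
  archived: ids {4, 23} → SUM(age_days)=26, MAX(age_days)=24
  closed: ids {1, 22} → SUM(age_days)=74, MAX(age_days)=53
  paid: ids {3, 6, 7, 12} → SUM(age_days)=81, MAX(age_days)=45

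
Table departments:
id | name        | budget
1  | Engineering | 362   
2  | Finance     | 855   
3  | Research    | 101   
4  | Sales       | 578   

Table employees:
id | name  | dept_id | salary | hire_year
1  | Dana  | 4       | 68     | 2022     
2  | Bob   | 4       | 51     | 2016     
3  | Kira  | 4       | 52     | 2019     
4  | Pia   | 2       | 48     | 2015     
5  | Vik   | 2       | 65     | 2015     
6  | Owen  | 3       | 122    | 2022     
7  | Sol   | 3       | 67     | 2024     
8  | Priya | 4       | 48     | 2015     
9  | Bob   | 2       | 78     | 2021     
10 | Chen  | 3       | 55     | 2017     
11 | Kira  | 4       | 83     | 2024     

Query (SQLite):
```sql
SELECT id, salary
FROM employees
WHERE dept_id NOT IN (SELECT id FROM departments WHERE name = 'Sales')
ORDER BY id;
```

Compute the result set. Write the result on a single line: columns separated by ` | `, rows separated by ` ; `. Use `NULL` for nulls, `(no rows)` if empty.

Inner query: departments.id where name = 'Sales'.
Outer: keep employees rows whose dept_id is not in that set.
Inner query → {4}

4 | 48 ; 5 | 65 ; 6 | 122 ; 7 | 67 ; 9 | 78 ; 10 | 55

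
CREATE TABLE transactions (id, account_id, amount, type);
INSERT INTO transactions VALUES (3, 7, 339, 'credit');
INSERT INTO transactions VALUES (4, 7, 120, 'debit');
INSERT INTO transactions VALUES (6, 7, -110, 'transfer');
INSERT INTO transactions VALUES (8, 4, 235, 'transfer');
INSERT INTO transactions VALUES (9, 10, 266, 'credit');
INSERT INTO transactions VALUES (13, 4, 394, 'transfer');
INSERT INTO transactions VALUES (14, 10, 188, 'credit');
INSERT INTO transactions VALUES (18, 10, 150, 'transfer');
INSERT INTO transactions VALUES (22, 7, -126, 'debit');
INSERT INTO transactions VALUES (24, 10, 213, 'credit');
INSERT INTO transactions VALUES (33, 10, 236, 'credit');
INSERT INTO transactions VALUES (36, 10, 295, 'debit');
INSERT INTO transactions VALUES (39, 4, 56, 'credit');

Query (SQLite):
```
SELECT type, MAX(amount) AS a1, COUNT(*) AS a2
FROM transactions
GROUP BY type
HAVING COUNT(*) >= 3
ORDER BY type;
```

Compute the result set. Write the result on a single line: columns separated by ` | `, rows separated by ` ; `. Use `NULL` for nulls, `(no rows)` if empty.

credit | 339 | 6 ; debit | 295 | 3 ; transfer | 394 | 4

Group transactions by type.
Per group compute: MAX(amount), COUNT(*).
HAVING: drop groups with fewer than 3 rows.
  credit: ids {3, 9, 14, 24, 33, 39} → MAX(amount)=339, COUNT(*)=6
  debit: ids {4, 22, 36} → MAX(amount)=295, COUNT(*)=3
  transfer: ids {6, 8, 13, 18} → MAX(amount)=394, COUNT(*)=4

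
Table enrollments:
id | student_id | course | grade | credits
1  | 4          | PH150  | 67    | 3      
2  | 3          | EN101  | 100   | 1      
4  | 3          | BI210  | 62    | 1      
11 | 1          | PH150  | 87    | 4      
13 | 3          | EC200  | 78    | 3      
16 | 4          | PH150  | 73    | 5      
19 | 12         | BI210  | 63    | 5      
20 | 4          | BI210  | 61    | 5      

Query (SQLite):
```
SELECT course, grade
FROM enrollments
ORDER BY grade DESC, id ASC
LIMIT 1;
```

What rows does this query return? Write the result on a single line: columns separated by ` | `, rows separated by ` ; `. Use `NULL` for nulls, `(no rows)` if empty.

Sort by grade desc, tiebreak id asc: (100, id=2), (87, id=11), (78, id=13), (73, id=16) …. Take first 1.

EN101 | 100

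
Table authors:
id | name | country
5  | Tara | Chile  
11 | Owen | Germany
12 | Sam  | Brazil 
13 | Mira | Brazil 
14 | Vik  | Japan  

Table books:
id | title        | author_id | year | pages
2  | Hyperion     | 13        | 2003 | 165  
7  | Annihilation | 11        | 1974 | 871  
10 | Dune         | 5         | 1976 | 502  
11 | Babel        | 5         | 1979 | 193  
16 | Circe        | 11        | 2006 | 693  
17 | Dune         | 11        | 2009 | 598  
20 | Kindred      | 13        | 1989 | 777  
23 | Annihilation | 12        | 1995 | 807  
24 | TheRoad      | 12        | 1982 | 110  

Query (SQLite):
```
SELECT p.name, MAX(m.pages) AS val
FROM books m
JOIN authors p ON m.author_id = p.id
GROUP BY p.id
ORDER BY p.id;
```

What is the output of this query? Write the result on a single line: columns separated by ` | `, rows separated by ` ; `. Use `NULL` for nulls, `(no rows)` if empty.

Join each books row to its authors via author_id.
Group joined rows by authors.id; compute MAX(m.pages) per group.
  5: ids {10, 11} → MAX(m.pages)=502
  11: ids {7, 16, 17} → MAX(m.pages)=871
  12: ids {23, 24} → MAX(m.pages)=807
  13: ids {2, 20} → MAX(m.pages)=777

Tara | 502 ; Owen | 871 ; Sam | 807 ; Mira | 777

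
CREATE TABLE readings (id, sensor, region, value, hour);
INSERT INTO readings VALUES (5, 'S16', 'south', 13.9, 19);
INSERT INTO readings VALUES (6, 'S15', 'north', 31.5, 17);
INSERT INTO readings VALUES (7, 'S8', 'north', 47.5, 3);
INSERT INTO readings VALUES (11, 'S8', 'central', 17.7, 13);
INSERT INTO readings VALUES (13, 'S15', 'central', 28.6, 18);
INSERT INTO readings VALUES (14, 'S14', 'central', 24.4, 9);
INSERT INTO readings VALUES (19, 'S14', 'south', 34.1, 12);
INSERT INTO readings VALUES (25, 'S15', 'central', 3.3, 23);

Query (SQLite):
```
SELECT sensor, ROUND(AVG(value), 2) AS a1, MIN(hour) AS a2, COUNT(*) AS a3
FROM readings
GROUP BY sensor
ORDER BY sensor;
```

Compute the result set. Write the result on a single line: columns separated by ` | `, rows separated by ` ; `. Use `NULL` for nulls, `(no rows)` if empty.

S14 | 29.25 | 9 | 2 ; S15 | 21.13 | 17 | 3 ; S16 | 13.9 | 19 | 1 ; S8 | 32.6 | 3 | 2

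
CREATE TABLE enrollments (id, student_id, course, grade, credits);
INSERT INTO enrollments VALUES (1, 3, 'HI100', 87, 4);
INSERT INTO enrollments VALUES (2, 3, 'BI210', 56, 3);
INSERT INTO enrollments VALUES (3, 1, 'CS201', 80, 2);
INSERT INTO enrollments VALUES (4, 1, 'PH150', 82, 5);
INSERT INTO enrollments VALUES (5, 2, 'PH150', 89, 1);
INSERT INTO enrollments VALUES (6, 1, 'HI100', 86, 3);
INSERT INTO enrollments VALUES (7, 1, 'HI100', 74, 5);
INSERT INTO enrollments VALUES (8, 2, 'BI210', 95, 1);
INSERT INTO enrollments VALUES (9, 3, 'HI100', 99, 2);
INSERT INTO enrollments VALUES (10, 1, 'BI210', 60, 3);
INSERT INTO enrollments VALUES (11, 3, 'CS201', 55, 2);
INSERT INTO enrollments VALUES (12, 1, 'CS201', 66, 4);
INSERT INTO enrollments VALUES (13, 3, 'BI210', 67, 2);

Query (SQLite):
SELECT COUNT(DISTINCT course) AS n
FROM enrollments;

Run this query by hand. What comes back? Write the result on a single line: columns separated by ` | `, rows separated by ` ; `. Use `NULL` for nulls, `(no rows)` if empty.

Count distinct non-NULL course values.

4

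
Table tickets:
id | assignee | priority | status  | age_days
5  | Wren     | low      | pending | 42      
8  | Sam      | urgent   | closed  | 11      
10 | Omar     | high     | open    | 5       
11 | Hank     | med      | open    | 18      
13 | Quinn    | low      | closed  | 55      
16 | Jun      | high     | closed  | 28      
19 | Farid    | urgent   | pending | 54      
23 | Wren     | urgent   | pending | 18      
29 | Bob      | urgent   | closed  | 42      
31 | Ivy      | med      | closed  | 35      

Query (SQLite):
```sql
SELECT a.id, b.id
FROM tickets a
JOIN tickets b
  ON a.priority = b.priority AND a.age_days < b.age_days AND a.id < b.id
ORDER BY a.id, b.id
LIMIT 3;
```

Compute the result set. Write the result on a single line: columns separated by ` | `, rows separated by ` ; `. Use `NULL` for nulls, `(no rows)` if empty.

5 | 13 ; 8 | 19 ; 8 | 23

Pairs (a,b) with same priority, a.age_days < b.age_days, a.id < b.id.
priority groups: high:{10,16} low:{5,13} med:{11,31} urgent:{8,19,23,29}
Ordered by (a.id, b.id); first 3.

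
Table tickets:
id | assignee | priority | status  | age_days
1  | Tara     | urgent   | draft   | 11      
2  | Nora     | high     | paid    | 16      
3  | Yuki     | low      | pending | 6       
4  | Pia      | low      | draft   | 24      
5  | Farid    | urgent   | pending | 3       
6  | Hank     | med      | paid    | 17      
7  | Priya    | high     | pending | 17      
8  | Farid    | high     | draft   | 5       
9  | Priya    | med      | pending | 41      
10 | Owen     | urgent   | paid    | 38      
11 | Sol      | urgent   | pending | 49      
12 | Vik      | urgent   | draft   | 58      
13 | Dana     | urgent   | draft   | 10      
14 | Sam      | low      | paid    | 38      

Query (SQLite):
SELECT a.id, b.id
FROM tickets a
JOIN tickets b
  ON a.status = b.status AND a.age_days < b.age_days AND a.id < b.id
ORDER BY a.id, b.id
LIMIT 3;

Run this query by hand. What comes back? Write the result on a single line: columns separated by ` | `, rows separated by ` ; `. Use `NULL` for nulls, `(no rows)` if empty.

Pairs (a,b) with same status, a.age_days < b.age_days, a.id < b.id.
status groups: draft:{1,4,8,12,13} paid:{2,6,10,14} pending:{3,5,7,9,11}
Ordered by (a.id, b.id); first 3.

1 | 4 ; 1 | 12 ; 2 | 6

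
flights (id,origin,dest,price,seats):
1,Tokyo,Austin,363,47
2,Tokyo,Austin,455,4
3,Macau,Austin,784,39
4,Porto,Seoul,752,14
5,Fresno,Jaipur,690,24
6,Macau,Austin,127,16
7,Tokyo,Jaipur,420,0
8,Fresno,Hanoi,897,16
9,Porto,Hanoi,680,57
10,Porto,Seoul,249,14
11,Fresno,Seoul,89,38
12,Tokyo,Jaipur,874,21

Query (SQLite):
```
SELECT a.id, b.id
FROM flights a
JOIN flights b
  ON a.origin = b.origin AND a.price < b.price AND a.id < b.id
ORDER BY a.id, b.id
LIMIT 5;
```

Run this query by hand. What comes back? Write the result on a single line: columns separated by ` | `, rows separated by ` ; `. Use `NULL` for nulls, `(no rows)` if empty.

1 | 2 ; 1 | 7 ; 1 | 12 ; 2 | 12 ; 5 | 8

Pairs (a,b) with same origin, a.price < b.price, a.id < b.id.
origin groups: Fresno:{5,8,11} Macau:{3,6} Porto:{4,9,10} Tokyo:{1,2,7,12}
Ordered by (a.id, b.id); first 5.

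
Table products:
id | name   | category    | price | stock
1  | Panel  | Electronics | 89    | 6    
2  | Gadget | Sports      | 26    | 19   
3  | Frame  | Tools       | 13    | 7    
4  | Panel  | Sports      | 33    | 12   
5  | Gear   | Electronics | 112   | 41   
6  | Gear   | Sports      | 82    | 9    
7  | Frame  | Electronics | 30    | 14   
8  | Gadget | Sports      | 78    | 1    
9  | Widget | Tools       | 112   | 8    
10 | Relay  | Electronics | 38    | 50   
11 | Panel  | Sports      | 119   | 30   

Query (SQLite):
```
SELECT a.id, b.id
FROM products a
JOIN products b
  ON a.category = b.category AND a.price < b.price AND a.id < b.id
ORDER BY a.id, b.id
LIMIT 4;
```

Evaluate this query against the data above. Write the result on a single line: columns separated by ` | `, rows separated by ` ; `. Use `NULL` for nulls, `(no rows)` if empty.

1 | 5 ; 2 | 4 ; 2 | 6 ; 2 | 8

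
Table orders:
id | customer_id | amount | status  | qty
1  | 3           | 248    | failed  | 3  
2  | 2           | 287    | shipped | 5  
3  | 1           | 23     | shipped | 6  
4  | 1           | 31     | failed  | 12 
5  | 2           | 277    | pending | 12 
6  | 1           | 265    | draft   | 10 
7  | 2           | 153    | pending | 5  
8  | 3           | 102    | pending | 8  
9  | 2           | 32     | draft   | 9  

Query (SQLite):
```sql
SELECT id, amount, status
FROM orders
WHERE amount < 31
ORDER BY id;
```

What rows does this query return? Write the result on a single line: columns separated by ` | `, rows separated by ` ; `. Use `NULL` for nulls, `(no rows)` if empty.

3 | 23 | shipped

amount < 31: ids {3}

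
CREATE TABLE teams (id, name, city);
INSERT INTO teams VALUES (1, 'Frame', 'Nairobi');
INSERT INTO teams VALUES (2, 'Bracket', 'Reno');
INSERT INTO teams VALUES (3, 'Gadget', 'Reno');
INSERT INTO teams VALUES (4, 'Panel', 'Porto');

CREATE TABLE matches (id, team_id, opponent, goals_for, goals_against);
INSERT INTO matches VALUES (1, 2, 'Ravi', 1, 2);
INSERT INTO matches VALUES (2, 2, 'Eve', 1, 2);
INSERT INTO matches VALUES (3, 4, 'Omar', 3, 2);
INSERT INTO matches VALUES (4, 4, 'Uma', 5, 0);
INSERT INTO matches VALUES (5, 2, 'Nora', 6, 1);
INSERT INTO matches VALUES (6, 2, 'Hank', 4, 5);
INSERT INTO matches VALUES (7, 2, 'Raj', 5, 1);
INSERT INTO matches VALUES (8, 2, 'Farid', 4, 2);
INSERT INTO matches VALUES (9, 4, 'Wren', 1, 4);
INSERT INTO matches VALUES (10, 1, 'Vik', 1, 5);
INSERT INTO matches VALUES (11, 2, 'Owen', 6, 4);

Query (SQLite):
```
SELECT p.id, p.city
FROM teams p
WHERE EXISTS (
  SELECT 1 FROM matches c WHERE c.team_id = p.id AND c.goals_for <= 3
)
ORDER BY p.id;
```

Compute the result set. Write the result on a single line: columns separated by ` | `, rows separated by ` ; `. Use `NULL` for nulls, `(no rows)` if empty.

For each teams row, check whether any matches with matching team_id has goals_for <= 3.
Keep rows where that is true.

1 | Nairobi ; 2 | Reno ; 4 | Porto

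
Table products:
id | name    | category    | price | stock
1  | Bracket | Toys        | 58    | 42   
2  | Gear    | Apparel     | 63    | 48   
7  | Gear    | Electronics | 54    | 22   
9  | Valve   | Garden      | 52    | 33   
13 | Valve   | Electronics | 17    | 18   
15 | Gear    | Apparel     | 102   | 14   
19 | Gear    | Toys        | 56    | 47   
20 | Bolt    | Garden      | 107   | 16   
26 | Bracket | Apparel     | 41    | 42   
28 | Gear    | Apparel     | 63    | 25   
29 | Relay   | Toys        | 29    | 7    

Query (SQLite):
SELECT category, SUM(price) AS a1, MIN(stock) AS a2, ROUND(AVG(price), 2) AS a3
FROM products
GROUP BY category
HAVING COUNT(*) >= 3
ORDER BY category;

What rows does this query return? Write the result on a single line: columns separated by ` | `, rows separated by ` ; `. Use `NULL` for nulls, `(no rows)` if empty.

Apparel | 269 | 14 | 67.25 ; Toys | 143 | 7 | 47.67

Group products by category.
Per group compute: SUM(price), MIN(stock), ROUND(AVG(price), 2).
HAVING: drop groups with fewer than 3 rows.
  Apparel: ids {2, 15, 26, 28} → SUM(price)=269, MIN(stock)=14, ROUND(AVG(price), 2)=67.25
  Electronics: ids {7, 13} → SUM(price)=71, MIN(stock)=18, ROUND(AVG(price), 2)=35.5
  Garden: ids {9, 20} → SUM(price)=159, MIN(stock)=16, ROUND(AVG(price), 2)=79.5
  Toys: ids {1, 19, 29} → SUM(price)=143, MIN(stock)=7, ROUND(AVG(price), 2)=47.67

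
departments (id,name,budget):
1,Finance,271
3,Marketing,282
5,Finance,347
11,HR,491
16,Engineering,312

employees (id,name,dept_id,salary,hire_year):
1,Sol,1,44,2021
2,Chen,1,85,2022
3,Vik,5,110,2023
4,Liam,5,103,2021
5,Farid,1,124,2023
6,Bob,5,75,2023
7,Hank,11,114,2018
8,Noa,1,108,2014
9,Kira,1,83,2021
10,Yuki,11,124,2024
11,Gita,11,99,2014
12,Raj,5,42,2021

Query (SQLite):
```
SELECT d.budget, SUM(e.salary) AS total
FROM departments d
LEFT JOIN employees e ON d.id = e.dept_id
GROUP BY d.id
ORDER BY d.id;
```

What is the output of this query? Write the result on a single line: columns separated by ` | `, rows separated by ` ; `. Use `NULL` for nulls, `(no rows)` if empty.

271 | 444 ; 282 | NULL ; 347 | 330 ; 491 | 337 ; 312 | NULL

LEFT JOIN keeps every departments row; unmatched ones get NULL for employees columns.
Group by departments.id and compute SUM(e.salary). SUM over an all-NULL group is NULL.
  1: ids {1, 2, 5, 8, 9} → SUM(e.salary)=444
  3: ids {—} → SUM(e.salary)=NULL
  5: ids {3, 4, 6, 12} → SUM(e.salary)=330
  11: ids {7, 10, 11} → SUM(e.salary)=337
  16: ids {—} → SUM(e.salary)=NULL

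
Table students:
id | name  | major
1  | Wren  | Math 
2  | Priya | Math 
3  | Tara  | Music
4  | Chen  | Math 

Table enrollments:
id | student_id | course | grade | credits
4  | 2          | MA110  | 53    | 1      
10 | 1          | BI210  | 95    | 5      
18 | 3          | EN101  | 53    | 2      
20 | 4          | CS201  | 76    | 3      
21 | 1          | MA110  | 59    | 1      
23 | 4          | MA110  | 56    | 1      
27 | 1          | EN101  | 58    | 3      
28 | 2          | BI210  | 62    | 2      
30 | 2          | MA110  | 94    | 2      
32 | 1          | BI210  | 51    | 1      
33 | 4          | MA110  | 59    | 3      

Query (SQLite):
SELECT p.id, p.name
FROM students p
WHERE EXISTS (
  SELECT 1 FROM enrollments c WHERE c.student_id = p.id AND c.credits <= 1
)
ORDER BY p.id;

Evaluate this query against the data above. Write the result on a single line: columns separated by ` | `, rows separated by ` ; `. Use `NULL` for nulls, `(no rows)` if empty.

1 | Wren ; 2 | Priya ; 4 | Chen

For each students row, check whether any enrollments with matching student_id has credits <= 1.
Keep rows where that is true.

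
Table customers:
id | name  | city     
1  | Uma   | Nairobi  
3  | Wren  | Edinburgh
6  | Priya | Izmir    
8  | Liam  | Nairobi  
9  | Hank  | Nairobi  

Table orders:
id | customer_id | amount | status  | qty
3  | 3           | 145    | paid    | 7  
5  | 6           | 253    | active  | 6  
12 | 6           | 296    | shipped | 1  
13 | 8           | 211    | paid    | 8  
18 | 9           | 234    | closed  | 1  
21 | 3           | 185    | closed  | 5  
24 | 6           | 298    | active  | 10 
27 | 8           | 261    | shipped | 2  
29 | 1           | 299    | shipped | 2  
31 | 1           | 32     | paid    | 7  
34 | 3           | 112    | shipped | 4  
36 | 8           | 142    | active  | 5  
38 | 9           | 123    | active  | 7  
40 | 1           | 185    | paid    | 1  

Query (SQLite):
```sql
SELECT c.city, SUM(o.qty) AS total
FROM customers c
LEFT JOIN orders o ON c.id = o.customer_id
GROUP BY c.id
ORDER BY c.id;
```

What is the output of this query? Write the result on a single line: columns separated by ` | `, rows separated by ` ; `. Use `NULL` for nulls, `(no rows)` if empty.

Nairobi | 10 ; Edinburgh | 16 ; Izmir | 17 ; Nairobi | 15 ; Nairobi | 8

LEFT JOIN keeps every customers row; unmatched ones get NULL for orders columns.
Group by customers.id and compute SUM(o.qty). SUM over an all-NULL group is NULL.
  1: ids {29, 31, 40} → SUM(o.qty)=10
  3: ids {3, 21, 34} → SUM(o.qty)=16
  6: ids {5, 12, 24} → SUM(o.qty)=17
  8: ids {13, 27, 36} → SUM(o.qty)=15
  9: ids {18, 38} → SUM(o.qty)=8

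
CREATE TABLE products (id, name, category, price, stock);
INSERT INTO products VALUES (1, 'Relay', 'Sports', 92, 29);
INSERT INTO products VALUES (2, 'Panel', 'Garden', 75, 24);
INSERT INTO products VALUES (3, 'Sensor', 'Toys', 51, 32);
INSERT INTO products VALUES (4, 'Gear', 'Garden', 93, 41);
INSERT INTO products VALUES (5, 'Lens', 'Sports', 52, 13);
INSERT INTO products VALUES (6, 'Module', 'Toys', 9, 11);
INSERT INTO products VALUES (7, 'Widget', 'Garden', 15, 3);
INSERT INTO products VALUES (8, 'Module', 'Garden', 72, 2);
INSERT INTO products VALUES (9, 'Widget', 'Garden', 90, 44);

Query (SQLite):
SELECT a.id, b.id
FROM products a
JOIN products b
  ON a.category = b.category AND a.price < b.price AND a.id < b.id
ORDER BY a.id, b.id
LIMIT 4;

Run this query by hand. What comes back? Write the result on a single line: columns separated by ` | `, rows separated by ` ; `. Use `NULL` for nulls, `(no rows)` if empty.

Pairs (a,b) with same category, a.price < b.price, a.id < b.id.
category groups: Garden:{2,4,7,8,9} Sports:{1,5} Toys:{3,6}
Ordered by (a.id, b.id); first 4.

2 | 4 ; 2 | 9 ; 7 | 8 ; 7 | 9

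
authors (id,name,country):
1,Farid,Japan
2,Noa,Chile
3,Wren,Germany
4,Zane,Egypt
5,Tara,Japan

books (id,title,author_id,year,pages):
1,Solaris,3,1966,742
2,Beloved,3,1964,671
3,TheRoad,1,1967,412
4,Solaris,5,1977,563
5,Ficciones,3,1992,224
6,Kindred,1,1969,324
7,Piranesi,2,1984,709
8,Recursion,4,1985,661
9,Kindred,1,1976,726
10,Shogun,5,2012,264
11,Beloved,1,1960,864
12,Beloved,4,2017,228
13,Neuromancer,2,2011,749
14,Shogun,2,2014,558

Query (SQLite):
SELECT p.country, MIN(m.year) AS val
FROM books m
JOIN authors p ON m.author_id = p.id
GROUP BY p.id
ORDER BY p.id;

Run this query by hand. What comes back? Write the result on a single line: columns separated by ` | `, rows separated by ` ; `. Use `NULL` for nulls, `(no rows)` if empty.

Japan | 1960 ; Chile | 1984 ; Germany | 1964 ; Egypt | 1985 ; Japan | 1977

Join each books row to its authors via author_id.
Group joined rows by authors.id; compute MIN(m.year) per group.
  1: ids {3, 6, 9, 11} → MIN(m.year)=1960
  2: ids {7, 13, 14} → MIN(m.year)=1984
  3: ids {1, 2, 5} → MIN(m.year)=1964
  4: ids {8, 12} → MIN(m.year)=1985
  5: ids {4, 10} → MIN(m.year)=1977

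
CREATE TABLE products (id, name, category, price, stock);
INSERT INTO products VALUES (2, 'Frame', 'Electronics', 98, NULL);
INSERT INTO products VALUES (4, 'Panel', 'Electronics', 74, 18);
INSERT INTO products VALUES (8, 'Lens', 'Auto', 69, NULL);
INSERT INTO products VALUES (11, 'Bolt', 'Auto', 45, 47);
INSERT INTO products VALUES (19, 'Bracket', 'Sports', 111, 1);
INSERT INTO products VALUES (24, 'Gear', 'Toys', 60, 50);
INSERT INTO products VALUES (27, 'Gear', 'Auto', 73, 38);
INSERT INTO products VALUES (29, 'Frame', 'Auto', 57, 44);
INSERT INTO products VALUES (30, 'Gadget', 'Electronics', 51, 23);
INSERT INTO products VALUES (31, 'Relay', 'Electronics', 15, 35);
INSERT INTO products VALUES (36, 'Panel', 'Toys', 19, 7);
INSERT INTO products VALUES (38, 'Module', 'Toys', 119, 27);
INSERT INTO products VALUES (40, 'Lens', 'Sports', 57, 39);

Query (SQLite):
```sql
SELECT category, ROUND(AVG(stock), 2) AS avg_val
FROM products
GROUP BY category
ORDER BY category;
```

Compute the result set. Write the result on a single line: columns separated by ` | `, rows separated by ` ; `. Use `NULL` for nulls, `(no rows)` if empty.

Partition products by category; compute ROUND(AVG(stock), 2) within each group.
  Auto: ids {8, 11, 27, 29} → ROUND(AVG(stock), 2)=43
  Electronics: ids {2, 4, 30, 31} → ROUND(AVG(stock), 2)=25.33
  Sports: ids {19, 40} → ROUND(AVG(stock), 2)=20
  Toys: ids {24, 36, 38} → ROUND(AVG(stock), 2)=28

Auto | 43 ; Electronics | 25.33 ; Sports | 20 ; Toys | 28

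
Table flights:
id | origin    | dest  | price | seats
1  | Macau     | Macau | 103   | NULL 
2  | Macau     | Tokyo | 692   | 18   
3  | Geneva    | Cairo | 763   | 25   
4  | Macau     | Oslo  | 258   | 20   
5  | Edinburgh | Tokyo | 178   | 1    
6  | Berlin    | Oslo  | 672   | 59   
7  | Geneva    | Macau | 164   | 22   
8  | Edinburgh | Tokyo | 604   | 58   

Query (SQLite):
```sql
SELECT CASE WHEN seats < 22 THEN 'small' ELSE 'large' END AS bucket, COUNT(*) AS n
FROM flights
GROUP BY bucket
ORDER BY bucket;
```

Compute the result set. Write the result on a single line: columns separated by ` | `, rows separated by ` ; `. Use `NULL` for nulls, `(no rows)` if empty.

Bucket rows by seats < 22 → 'small' else 'large'; count each bucket.
NULL < 22 is unknown, so NULL seats falls into ELSE → 'large'.

large | 5 ; small | 3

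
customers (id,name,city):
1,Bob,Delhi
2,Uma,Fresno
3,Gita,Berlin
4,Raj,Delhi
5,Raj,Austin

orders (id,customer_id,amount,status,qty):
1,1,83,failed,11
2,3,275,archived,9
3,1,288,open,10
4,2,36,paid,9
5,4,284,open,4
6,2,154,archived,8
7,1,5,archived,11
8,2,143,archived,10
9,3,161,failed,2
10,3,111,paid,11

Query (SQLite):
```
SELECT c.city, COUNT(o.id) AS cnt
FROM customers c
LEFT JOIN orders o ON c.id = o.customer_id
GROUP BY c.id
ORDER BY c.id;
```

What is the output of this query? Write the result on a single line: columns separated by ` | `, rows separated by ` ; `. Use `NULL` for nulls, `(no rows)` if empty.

Delhi | 3 ; Fresno | 3 ; Berlin | 3 ; Delhi | 1 ; Austin | 0

LEFT JOIN keeps every customers row; unmatched ones get NULL for orders columns.
Group by customers.id and compute COUNT(o.id). COUNT(col) of an all-NULL group is 0.
  1: ids {1, 3, 7} → COUNT(o.id)=3
  2: ids {4, 6, 8} → COUNT(o.id)=3
  3: ids {2, 9, 10} → COUNT(o.id)=3
  4: ids {5} → COUNT(o.id)=1
  5: ids {—} → COUNT(o.id)=0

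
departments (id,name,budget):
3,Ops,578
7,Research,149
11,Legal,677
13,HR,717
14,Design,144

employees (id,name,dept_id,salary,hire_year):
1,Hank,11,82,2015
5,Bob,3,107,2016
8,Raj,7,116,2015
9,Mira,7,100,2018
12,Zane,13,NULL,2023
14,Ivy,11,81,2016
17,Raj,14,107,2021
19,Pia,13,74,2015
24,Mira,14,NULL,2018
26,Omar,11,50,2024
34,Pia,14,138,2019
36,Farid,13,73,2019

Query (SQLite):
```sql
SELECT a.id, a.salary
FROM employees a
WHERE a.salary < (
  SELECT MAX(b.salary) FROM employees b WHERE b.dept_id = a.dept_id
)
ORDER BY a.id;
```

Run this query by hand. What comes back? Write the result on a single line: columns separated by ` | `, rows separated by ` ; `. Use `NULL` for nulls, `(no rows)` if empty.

For each employees row a, compute MAX(salary) over rows sharing a.dept_id.
Keep row a if a.salary < that per-group MAX.
  dept_id=3: MAX(salary) = 107
  dept_id=7: MAX(salary) = 116
  dept_id=11: MAX(salary) = 82
  dept_id=13: MAX(salary) = 74
  dept_id=14: MAX(salary) = 138

9 | 100 ; 14 | 81 ; 17 | 107 ; 26 | 50 ; 36 | 73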